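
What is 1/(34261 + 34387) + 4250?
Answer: 291754001/68648 ≈ 4250.0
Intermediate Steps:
1/(34261 + 34387) + 4250 = 1/68648 + 4250 = 291754001/68648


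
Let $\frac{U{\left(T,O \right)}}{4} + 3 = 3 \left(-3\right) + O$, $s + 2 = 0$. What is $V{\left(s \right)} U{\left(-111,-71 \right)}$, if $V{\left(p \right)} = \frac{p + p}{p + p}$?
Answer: $-332$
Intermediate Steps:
$s = -2$ ($s = -2 + 0 = -2$)
$V{\left(p \right)} = 1$ ($V{\left(p \right)} = \frac{2 p}{2 p} = 2 p \frac{1}{2 p} = 1$)
$U{\left(T,O \right)} = -48 + 4 O$ ($U{\left(T,O \right)} = -12 + 4 \left(3 \left(-3\right) + O\right) = -12 + 4 \left(-9 + O\right) = -12 + \left(-36 + 4 O\right) = -48 + 4 O$)
$V{\left(s \right)} U{\left(-111,-71 \right)} = 1 \left(-48 + 4 \left(-71\right)\right) = 1 \left(-48 - 284\right) = 1 \left(-332\right) = -332$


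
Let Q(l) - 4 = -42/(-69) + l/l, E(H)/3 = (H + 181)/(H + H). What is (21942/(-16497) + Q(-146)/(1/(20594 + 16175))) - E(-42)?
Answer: 243444338153/1180452 ≈ 2.0623e+5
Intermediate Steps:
E(H) = 3*(181 + H)/(2*H) (E(H) = 3*((H + 181)/(H + H)) = 3*((181 + H)/((2*H))) = 3*((181 + H)*(1/(2*H))) = 3*((181 + H)/(2*H)) = 3*(181 + H)/(2*H))
Q(l) = 129/23 (Q(l) = 4 + (-42/(-69) + l/l) = 4 + (-42*(-1/69) + 1) = 4 + (14/23 + 1) = 4 + 37/23 = 129/23)
(21942/(-16497) + Q(-146)/(1/(20594 + 16175))) - E(-42) = (21942/(-16497) + 129/(23*(1/(20594 + 16175)))) - 3*(181 - 42)/(2*(-42)) = (21942*(-1/16497) + 129/(23*(1/36769))) - 3*(-1)*139/(2*42) = (-2438/1833 + 129/(23*(1/36769))) - 1*(-139/28) = (-2438/1833 + (129/23)*36769) + 139/28 = (-2438/1833 + 4743201/23) + 139/28 = 8694231359/42159 + 139/28 = 243444338153/1180452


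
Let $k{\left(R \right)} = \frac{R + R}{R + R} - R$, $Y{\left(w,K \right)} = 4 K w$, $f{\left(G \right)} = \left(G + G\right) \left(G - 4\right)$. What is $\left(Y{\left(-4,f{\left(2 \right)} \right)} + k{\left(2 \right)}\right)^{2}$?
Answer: $16129$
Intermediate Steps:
$f{\left(G \right)} = 2 G \left(-4 + G\right)$
$Y{\left(w,K \right)} = 4 K w$
$k{\left(R \right)} = 1 - R$ ($k{\left(R \right)} = \frac{2 R}{2 R} - R = 2 R \frac{1}{2 R} - R = 1 - R$)
$\left(Y{\left(-4,f{\left(2 \right)} \right)} + k{\left(2 \right)}\right)^{2} = \left(4 \cdot 2 \cdot 2 \left(-4 + 2\right) \left(-4\right) + \left(1 - 2\right)\right)^{2} = \left(4 \cdot 2 \cdot 2 \left(-2\right) \left(-4\right) + \left(1 - 2\right)\right)^{2} = \left(4 \left(-8\right) \left(-4\right) - 1\right)^{2} = \left(128 - 1\right)^{2} = 127^{2} = 16129$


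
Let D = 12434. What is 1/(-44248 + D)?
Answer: -1/31814 ≈ -3.1433e-5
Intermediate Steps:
1/(-44248 + D) = 1/(-44248 + 12434) = 1/(-31814) = -1/31814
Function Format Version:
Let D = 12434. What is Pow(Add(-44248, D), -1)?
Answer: Rational(-1, 31814) ≈ -3.1433e-5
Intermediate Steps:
Pow(Add(-44248, D), -1) = Pow(Add(-44248, 12434), -1) = Pow(-31814, -1) = Rational(-1, 31814)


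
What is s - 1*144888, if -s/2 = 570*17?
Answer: -164268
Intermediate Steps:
s = -19380 (s = -1140*17 = -2*9690 = -19380)
s - 1*144888 = -19380 - 1*144888 = -19380 - 144888 = -164268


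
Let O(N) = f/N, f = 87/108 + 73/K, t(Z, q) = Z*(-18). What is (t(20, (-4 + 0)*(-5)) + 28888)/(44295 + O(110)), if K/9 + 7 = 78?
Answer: 8020932480/12453984551 ≈ 0.64405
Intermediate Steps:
K = 639 (K = -63 + 9*78 = -63 + 702 = 639)
t(Z, q) = -18*Z
f = 2351/2556 (f = 87/108 + 73/639 = 87*(1/108) + 73*(1/639) = 29/36 + 73/639 = 2351/2556 ≈ 0.91980)
O(N) = 2351/(2556*N)
(t(20, (-4 + 0)*(-5)) + 28888)/(44295 + O(110)) = (-18*20 + 28888)/(44295 + (2351/2556)/110) = (-360 + 28888)/(44295 + (2351/2556)*(1/110)) = 28528/(44295 + 2351/281160) = 28528/(12453984551/281160) = 28528*(281160/12453984551) = 8020932480/12453984551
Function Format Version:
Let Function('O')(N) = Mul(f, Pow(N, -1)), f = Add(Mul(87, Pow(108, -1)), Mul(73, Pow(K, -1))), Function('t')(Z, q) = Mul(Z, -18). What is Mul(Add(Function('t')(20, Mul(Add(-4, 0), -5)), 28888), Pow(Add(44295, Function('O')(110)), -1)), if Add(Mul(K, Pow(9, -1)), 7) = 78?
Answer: Rational(8020932480, 12453984551) ≈ 0.64405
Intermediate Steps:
K = 639 (K = Add(-63, Mul(9, 78)) = Add(-63, 702) = 639)
Function('t')(Z, q) = Mul(-18, Z)
f = Rational(2351, 2556) (f = Add(Mul(87, Pow(108, -1)), Mul(73, Pow(639, -1))) = Add(Mul(87, Rational(1, 108)), Mul(73, Rational(1, 639))) = Add(Rational(29, 36), Rational(73, 639)) = Rational(2351, 2556) ≈ 0.91980)
Function('O')(N) = Mul(Rational(2351, 2556), Pow(N, -1))
Mul(Add(Function('t')(20, Mul(Add(-4, 0), -5)), 28888), Pow(Add(44295, Function('O')(110)), -1)) = Mul(Add(Mul(-18, 20), 28888), Pow(Add(44295, Mul(Rational(2351, 2556), Pow(110, -1))), -1)) = Mul(Add(-360, 28888), Pow(Add(44295, Mul(Rational(2351, 2556), Rational(1, 110))), -1)) = Mul(28528, Pow(Add(44295, Rational(2351, 281160)), -1)) = Mul(28528, Pow(Rational(12453984551, 281160), -1)) = Mul(28528, Rational(281160, 12453984551)) = Rational(8020932480, 12453984551)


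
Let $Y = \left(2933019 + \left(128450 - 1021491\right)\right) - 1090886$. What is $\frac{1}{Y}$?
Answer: $\frac{1}{949092} \approx 1.0536 \cdot 10^{-6}$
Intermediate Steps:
$Y = 949092$ ($Y = \left(2933019 + \left(128450 - 1021491\right)\right) - 1090886 = \left(2933019 - 893041\right) - 1090886 = 2039978 - 1090886 = 949092$)
$\frac{1}{Y} = \frac{1}{949092}$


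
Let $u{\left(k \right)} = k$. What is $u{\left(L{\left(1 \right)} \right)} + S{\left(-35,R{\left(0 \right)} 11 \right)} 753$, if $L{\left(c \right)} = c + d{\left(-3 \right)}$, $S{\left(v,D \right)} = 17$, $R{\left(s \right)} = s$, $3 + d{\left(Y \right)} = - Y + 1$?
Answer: $12803$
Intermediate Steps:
$d{\left(Y \right)} = -2 - Y$ ($d{\left(Y \right)} = -3 - \left(-1 + Y\right) = -2 - Y$)
$L{\left(c \right)} = 1 + c$ ($L{\left(c \right)} = c - -1 = c + \left(-2 + 3\right) = c + 1 = 1 + c$)
$u{\left(L{\left(1 \right)} \right)} + S{\left(-35,R{\left(0 \right)} 11 \right)} 753 = \left(1 + 1\right) + 17 \cdot 753 = 2 + 12801 = 12803$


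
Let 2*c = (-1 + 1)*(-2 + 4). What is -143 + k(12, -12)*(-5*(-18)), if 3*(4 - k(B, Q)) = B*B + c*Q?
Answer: -4103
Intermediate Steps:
c = 0 (c = ((-1 + 1)*(-2 + 4))/2 = (0*2)/2 = (½)*0 = 0)
k(B, Q) = 4 - B²/3 (k(B, Q) = 4 - (B*B + 0*Q)/3 = 4 - (B² + 0)/3 = 4 - B²/3)
-143 + k(12, -12)*(-5*(-18)) = -143 + (4 - ⅓*12²)*(-5*(-18)) = -143 + (4 - ⅓*144)*90 = -143 + (4 - 48)*90 = -143 - 44*90 = -143 - 3960 = -4103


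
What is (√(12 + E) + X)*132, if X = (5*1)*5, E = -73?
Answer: 3300 + 132*I*√61 ≈ 3300.0 + 1031.0*I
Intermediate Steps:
X = 25 (X = 5*5 = 25)
(√(12 + E) + X)*132 = (√(12 - 73) + 25)*132 = (√(-61) + 25)*132 = (I*√61 + 25)*132 = (25 + I*√61)*132 = 3300 + 132*I*√61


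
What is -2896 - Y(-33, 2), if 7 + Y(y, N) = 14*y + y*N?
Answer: -2361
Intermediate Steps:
Y(y, N) = -7 + 14*y + N*y (Y(y, N) = -7 + (14*y + y*N) = -7 + (14*y + N*y) = -7 + 14*y + N*y)
-2896 - Y(-33, 2) = -2896 - (-7 + 14*(-33) + 2*(-33)) = -2896 - (-7 - 462 - 66) = -2896 - 1*(-535) = -2896 + 535 = -2361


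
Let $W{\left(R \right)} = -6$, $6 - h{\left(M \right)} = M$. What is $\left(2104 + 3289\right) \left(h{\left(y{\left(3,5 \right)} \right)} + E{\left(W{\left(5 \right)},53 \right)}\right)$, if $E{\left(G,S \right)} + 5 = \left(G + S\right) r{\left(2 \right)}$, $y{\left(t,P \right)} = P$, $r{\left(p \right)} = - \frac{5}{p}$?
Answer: $- \frac{1310499}{2} \approx -6.5525 \cdot 10^{5}$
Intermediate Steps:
$h{\left(M \right)} = 6 - M$
$E{\left(G,S \right)} = -5 - \frac{5 G}{2} - \frac{5 S}{2}$ ($E{\left(G,S \right)} = -5 + \left(G + S\right) \left(- \frac{5}{2}\right) = -5 - \left(\frac{5 G}{2} + \frac{5 S}{2}\right) = -5 - \frac{5 G}{2} - \frac{5 S}{2}$)
$\left(2104 + 3289\right) \left(h{\left(y{\left(3,5 \right)} \right)} + E{\left(W{\left(5 \right)},53 \right)}\right) = \left(2104 + 3289\right) \left(\left(6 - 5\right) - \frac{245}{2}\right) = 5393 \left(\left(6 - 5\right) - \frac{245}{2}\right) = 5393 \left(1 - \frac{245}{2}\right) = 5393 \left(- \frac{243}{2}\right) = - \frac{1310499}{2}$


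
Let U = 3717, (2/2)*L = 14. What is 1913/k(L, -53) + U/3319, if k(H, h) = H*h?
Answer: -3591233/2462698 ≈ -1.4583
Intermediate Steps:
L = 14
1913/k(L, -53) + U/3319 = 1913/((14*(-53))) + 3717/3319 = 1913/(-742) + 3717*(1/3319) = 1913*(-1/742) + 3717/3319 = -1913/742 + 3717/3319 = -3591233/2462698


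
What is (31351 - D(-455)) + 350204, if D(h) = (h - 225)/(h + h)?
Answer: 34721437/91 ≈ 3.8155e+5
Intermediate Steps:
D(h) = (-225 + h)/(2*h) (D(h) = (-225 + h)/((2*h)) = (-225 + h)*(1/(2*h)) = (-225 + h)/(2*h))
(31351 - D(-455)) + 350204 = (31351 - (-225 - 455)/(2*(-455))) + 350204 = (31351 - (-1)*(-680)/(2*455)) + 350204 = (31351 - 1*68/91) + 350204 = (31351 - 68/91) + 350204 = 2852873/91 + 350204 = 34721437/91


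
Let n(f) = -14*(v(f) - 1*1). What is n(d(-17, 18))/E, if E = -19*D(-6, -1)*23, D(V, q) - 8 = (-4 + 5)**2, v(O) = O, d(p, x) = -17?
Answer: -28/437 ≈ -0.064073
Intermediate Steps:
D(V, q) = 9 (D(V, q) = 8 + (-4 + 5)**2 = 8 + 1**2 = 8 + 1 = 9)
n(f) = 14 - 14*f (n(f) = -14*(f - 1*1) = -14*(f - 1) = -14*(-1 + f) = 14 - 14*f)
E = -3933 (E = -19*9*23 = -171*23 = -3933)
n(d(-17, 18))/E = (14 - 14*(-17))/(-3933) = (14 + 238)*(-1/3933) = 252*(-1/3933) = -28/437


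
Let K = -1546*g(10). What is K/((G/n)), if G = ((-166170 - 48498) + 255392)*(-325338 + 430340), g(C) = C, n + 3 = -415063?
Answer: 802115045/534512681 ≈ 1.5006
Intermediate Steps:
n = -415066 (n = -3 - 415063 = -415066)
G = 4276101448 (G = (-214668 + 255392)*105002 = 40724*105002 = 4276101448)
K = -15460 (K = -1546*10 = -15460)
K/((G/n)) = -15460/(4276101448/(-415066)) = -15460/(4276101448*(-1/415066)) = -15460/(-2138050724/207533) = -15460*(-207533/2138050724) = 802115045/534512681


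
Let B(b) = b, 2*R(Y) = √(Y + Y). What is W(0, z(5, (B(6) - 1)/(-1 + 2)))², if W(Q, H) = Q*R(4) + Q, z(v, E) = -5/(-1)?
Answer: 0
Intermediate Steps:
R(Y) = √2*√Y/2 (R(Y) = √(Y + Y)/2 = √(2*Y)/2 = (√2*√Y)/2 = √2*√Y/2)
z(v, E) = 5 (z(v, E) = -5*(-1) = 5)
W(Q, H) = Q + Q*√2 (W(Q, H) = Q*(√2*√4/2) + Q = Q*((½)*√2*2) + Q = Q*√2 + Q = Q + Q*√2)
W(0, z(5, (B(6) - 1)/(-1 + 2)))² = (0*(1 + √2))² = 0² = 0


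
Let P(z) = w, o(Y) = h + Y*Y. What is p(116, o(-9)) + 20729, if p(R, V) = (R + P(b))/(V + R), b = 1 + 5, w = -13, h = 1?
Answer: 4104445/198 ≈ 20730.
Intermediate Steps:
o(Y) = 1 + Y**2 (o(Y) = 1 + Y*Y = 1 + Y**2)
b = 6
P(z) = -13
p(R, V) = (-13 + R)/(R + V) (p(R, V) = (R - 13)/(V + R) = (-13 + R)/(R + V))
p(116, o(-9)) + 20729 = (-13 + 116)/(116 + (1 + (-9)**2)) + 20729 = 103/(116 + (1 + 81)) + 20729 = 103/(116 + 82) + 20729 = 103/198 + 20729 = 4104445/198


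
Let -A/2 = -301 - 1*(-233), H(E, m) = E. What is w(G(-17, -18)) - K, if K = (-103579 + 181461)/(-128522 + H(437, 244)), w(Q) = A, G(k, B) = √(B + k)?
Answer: 17497442/128085 ≈ 136.61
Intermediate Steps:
A = 136 (A = -2*(-301 - 1*(-233)) = -2*(-301 + 233) = -2*(-68) = 136)
w(Q) = 136
K = -77882/128085 (K = (-103579 + 181461)/(-128522 + 437) = 77882/(-128085) = 77882*(-1/128085) = -77882/128085 ≈ -0.60805)
w(G(-17, -18)) - K = 136 - 1*(-77882/128085) = 136 + 77882/128085 = 17497442/128085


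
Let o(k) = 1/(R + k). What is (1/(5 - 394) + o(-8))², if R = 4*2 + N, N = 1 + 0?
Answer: 150544/151321 ≈ 0.99487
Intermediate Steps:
N = 1
R = 9 (R = 4*2 + 1 = 8 + 1 = 9)
o(k) = 1/(9 + k)
(1/(5 - 394) + o(-8))² = (1/(5 - 394) + 1/(9 - 8))² = (1/(-389) + 1/1)² = (-1/389 + 1)² = (388/389)² = 150544/151321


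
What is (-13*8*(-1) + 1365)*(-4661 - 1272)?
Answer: -8715577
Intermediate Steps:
(-13*8*(-1) + 1365)*(-4661 - 1272) = (-104*(-1) + 1365)*(-5933) = (104 + 1365)*(-5933) = 1469*(-5933) = -8715577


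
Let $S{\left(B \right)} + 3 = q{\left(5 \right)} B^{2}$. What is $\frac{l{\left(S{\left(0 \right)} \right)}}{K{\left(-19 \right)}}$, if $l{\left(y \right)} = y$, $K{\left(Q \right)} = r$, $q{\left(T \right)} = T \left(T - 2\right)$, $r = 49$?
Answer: $- \frac{3}{49} \approx -0.061224$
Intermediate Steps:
$q{\left(T \right)} = T \left(-2 + T\right)$
$K{\left(Q \right)} = 49$
$S{\left(B \right)} = -3 + 15 B^{2}$ ($S{\left(B \right)} = -3 + 5 \left(-2 + 5\right) B^{2} = -3 + 5 \cdot 3 B^{2} = -3 + 15 B^{2}$)
$\frac{l{\left(S{\left(0 \right)} \right)}}{K{\left(-19 \right)}} = \frac{-3 + 15 \cdot 0^{2}}{49} = \left(-3 + 15 \cdot 0\right) \frac{1}{49} = \left(-3 + 0\right) \frac{1}{49} = \left(-3\right) \frac{1}{49} = - \frac{3}{49}$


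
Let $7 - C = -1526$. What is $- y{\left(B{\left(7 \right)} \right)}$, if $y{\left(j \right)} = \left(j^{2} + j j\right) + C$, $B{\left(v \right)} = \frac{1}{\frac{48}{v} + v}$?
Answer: $- \frac{14424095}{9409} \approx -1533.0$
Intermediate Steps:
$C = 1533$ ($C = 7 - -1526 = 7 + 1526 = 1533$)
$B{\left(v \right)} = \frac{1}{v + \frac{48}{v}}$
$y{\left(j \right)} = 1533 + 2 j^{2}$ ($y{\left(j \right)} = \left(j^{2} + j j\right) + 1533 = \left(j^{2} + j^{2}\right) + 1533 = 2 j^{2} + 1533 = 1533 + 2 j^{2}$)
$- y{\left(B{\left(7 \right)} \right)} = - (1533 + 2 \left(\frac{7}{48 + 7^{2}}\right)^{2}) = - (1533 + 2 \left(\frac{7}{48 + 49}\right)^{2}) = - (1533 + 2 \left(\frac{7}{97}\right)^{2}) = - (1533 + 2 \cdot \frac{49}{9409}) = - (1533 + \frac{98}{9409}) = \left(-1\right) \frac{14424095}{9409} = - \frac{14424095}{9409}$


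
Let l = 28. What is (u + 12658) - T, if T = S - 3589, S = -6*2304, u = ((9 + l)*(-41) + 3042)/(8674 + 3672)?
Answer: 371258091/12346 ≈ 30071.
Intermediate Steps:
u = 1525/12346 (u = ((9 + 28)*(-41) + 3042)/(8674 + 3672) = (37*(-41) + 3042)/12346 = (-1517 + 3042)*(1/12346) = 1525*(1/12346) = 1525/12346 ≈ 0.12352)
S = -13824
T = -17413 (T = -13824 - 3589 = -17413)
(u + 12658) - T = (1525/12346 + 12658) - 1*(-17413) = 156277193/12346 + 17413 = 371258091/12346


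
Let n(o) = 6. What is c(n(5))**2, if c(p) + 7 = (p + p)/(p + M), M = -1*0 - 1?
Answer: 529/25 ≈ 21.160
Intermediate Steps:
M = -1 (M = 0 - 1 = -1)
c(p) = -7 + 2*p/(-1 + p) (c(p) = -7 + (p + p)/(p - 1) = -7 + (2*p)/(-1 + p) = -7 + 2*p/(-1 + p))
c(n(5))**2 = ((7 - 5*6)/(-1 + 6))**2 = ((7 - 30)/5)**2 = ((1/5)*(-23))**2 = (-23/5)**2 = 529/25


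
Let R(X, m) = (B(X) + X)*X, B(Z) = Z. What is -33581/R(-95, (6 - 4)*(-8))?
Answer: -33581/18050 ≈ -1.8604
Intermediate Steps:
R(X, m) = 2*X² (R(X, m) = (X + X)*X = (2*X)*X = 2*X²)
-33581/R(-95, (6 - 4)*(-8)) = -33581/(2*(-95)²) = -33581/(2*9025) = -33581/18050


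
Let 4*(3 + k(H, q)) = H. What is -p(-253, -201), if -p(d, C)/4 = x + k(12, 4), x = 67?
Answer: 268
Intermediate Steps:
k(H, q) = -3 + H/4
p(d, C) = -268 (p(d, C) = -4*(67 + (-3 + (¼)*12)) = -4*(67 + (-3 + 3)) = -4*(67 + 0) = -4*67 = -268)
-p(-253, -201) = -1*(-268) = 268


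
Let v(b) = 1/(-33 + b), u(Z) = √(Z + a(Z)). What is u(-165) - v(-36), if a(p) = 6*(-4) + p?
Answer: 1/69 + I*√354 ≈ 0.014493 + 18.815*I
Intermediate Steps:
a(p) = -24 + p
u(Z) = √(-24 + 2*Z) (u(Z) = √(Z + (-24 + Z)) = √(-24 + 2*Z))
u(-165) - v(-36) = √(-24 + 2*(-165)) - 1/(-33 - 36) = √(-24 - 330) - 1/(-69) = √(-354) - 1*(-1/69) = I*√354 + 1/69 = 1/69 + I*√354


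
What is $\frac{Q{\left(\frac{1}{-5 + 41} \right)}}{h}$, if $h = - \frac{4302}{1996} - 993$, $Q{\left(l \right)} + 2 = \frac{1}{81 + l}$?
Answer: $\frac{5786404}{2897062305} \approx 0.0019973$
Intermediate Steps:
$Q{\left(l \right)} = -2 + \frac{1}{81 + l}$
$h = - \frac{993165}{998}$ ($h = \left(-4302\right) \frac{1}{1996} - 993 = - \frac{2151}{998} - 993 = - \frac{993165}{998} \approx -995.16$)
$\frac{Q{\left(\frac{1}{-5 + 41} \right)}}{h} = \frac{\frac{1}{81 + \frac{1}{-5 + 41}} \left(-161 - \frac{2}{-5 + 41}\right)}{- \frac{993165}{998}} = \frac{-161 - \frac{2}{36}}{81 + \frac{1}{36}} \left(- \frac{998}{993165}\right) = \frac{-161 - \frac{1}{18}}{81 + \frac{1}{36}} \left(- \frac{998}{993165}\right) = \frac{-161 - \frac{1}{18}}{\frac{2917}{36}} \left(- \frac{998}{993165}\right) = \frac{36}{2917} \left(- \frac{2899}{18}\right) \left(- \frac{998}{993165}\right) = \left(- \frac{5798}{2917}\right) \left(- \frac{998}{993165}\right) = \frac{5786404}{2897062305}$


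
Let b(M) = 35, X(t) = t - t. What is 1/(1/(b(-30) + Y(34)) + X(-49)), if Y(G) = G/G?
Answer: 36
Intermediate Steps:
Y(G) = 1
X(t) = 0
1/(1/(b(-30) + Y(34)) + X(-49)) = 1/(1/(35 + 1) + 0) = 1/(1/36 + 0) = 1/(1/36) = 36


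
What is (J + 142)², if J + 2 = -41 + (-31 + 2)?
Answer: 4900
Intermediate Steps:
J = -72 (J = -2 + (-41 + (-31 + 2)) = -2 + (-41 - 29) = -2 - 70 = -72)
(J + 142)² = (-72 + 142)² = 70² = 4900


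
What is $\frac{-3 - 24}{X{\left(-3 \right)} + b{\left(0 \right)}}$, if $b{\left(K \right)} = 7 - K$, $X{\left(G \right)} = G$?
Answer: $- \frac{27}{4} \approx -6.75$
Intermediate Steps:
$\frac{-3 - 24}{X{\left(-3 \right)} + b{\left(0 \right)}} = \frac{-3 - 24}{-3 + \left(7 - 0\right)} = \frac{1}{-3 + \left(7 + 0\right)} \left(-27\right) = \frac{1}{-3 + 7} \left(-27\right) = \frac{1}{4} \left(-27\right) = - \frac{27}{4}$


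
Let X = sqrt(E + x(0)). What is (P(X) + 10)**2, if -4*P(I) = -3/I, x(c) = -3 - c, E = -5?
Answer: 12791/128 - 15*I*sqrt(2)/4 ≈ 99.93 - 5.3033*I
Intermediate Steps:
X = 2*I*sqrt(2) (X = sqrt(-5 + (-3 - 1*0)) = sqrt(-5 + (-3 + 0)) = sqrt(-5 - 3) = sqrt(-8) = 2*I*sqrt(2) ≈ 2.8284*I)
P(I) = 3/(4*I) (P(I) = -(-3)/(4*I) = 3/(4*I))
(P(X) + 10)**2 = (3/(4*((2*I*sqrt(2)))) + 10)**2 = (3*(-I*sqrt(2)/4)/4 + 10)**2 = (-3*I*sqrt(2)/16 + 10)**2 = (10 - 3*I*sqrt(2)/16)**2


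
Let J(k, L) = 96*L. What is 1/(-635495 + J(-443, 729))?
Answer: -1/565511 ≈ -1.7683e-6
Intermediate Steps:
1/(-635495 + J(-443, 729)) = 1/(-635495 + 96*729) = 1/(-635495 + 69984) = 1/(-565511) = -1/565511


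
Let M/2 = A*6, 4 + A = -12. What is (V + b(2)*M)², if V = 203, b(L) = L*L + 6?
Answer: 2948089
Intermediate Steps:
A = -16 (A = -4 - 12 = -16)
b(L) = 6 + L² (b(L) = L² + 6 = 6 + L²)
M = -192 (M = 2*(-16*6) = 2*(-96) = -192)
(V + b(2)*M)² = (203 + (6 + 2²)*(-192))² = (203 + (6 + 4)*(-192))² = (203 + 10*(-192))² = (203 - 1920)² = (-1717)² = 2948089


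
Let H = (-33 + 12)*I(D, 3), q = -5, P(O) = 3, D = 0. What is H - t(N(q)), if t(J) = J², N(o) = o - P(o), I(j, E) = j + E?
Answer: -127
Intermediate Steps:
I(j, E) = E + j
N(o) = -3 + o (N(o) = o - 1*3 = o - 3 = -3 + o)
H = -63 (H = (-33 + 12)*(3 + 0) = -21*3 = -63)
H - t(N(q)) = -63 - (-3 - 5)² = -63 - 1*(-8)² = -63 - 1*64 = -63 - 64 = -127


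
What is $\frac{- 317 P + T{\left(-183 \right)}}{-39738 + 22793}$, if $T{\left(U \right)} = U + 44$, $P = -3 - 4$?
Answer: $- \frac{416}{3389} \approx -0.12275$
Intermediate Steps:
$P = -7$
$T{\left(U \right)} = 44 + U$
$\frac{- 317 P + T{\left(-183 \right)}}{-39738 + 22793} = \frac{\left(-317\right) \left(-7\right) + \left(44 - 183\right)}{-39738 + 22793} = \frac{2219 - 139}{-16945} = 2080 \left(- \frac{1}{16945}\right) = - \frac{416}{3389}$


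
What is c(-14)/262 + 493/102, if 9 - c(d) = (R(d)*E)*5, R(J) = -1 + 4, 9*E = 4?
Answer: 1903/393 ≈ 4.8422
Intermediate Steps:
E = 4/9 (E = (⅑)*4 = 4/9 ≈ 0.44444)
R(J) = 3
c(d) = 7/3 (c(d) = 9 - 3*(4/9)*5 = 9 - 4*5/3 = 9 - 1*20/3 = 9 - 20/3 = 7/3)
c(-14)/262 + 493/102 = (7/3)/262 + 493/102 = (7/3)*(1/262) + 493*(1/102) = 7/786 + 29/6 = 1903/393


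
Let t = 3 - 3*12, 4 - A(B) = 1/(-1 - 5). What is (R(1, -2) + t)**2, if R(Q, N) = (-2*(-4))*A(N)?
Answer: 1/9 ≈ 0.11111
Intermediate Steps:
A(B) = 25/6 (A(B) = 4 - 1/(-1 - 5) = 4 - 1/(-6) = 4 - 1*(-1/6) = 4 + 1/6 = 25/6)
t = -33 (t = 3 - 36 = -33)
R(Q, N) = 100/3 (R(Q, N) = -2*(-4)*(25/6) = 8*(25/6) = 100/3)
(R(1, -2) + t)**2 = (100/3 - 33)**2 = (1/3)**2 = 1/9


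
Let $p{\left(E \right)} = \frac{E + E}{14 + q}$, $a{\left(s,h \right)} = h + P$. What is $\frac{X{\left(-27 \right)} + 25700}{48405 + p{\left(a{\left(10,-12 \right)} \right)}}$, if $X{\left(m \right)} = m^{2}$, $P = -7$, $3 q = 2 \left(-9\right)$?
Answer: $\frac{105716}{193601} \approx 0.54605$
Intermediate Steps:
$q = -6$ ($q = \frac{2 \left(-9\right)}{3} = \frac{1}{3} \left(-18\right) = -6$)
$a{\left(s,h \right)} = -7 + h$ ($a{\left(s,h \right)} = h - 7 = -7 + h$)
$p{\left(E \right)} = \frac{E}{4}$ ($p{\left(E \right)} = \frac{E + E}{14 - 6} = \frac{2 E}{8} = 2 E \frac{1}{8} = \frac{E}{4}$)
$\frac{X{\left(-27 \right)} + 25700}{48405 + p{\left(a{\left(10,-12 \right)} \right)}} = \frac{\left(-27\right)^{2} + 25700}{48405 + \frac{-7 - 12}{4}} = \frac{729 + 25700}{48405 + \frac{1}{4} \left(-19\right)} = \frac{26429}{48405 - \frac{19}{4}} = \frac{26429}{\frac{193601}{4}} = 26429 \cdot \frac{4}{193601} = \frac{105716}{193601}$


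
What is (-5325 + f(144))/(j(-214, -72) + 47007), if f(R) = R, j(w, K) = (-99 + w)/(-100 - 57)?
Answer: -813417/7380412 ≈ -0.11021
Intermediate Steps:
j(w, K) = 99/157 - w/157 (j(w, K) = (-99 + w)/(-157) = (-99 + w)*(-1/157) = 99/157 - w/157)
(-5325 + f(144))/(j(-214, -72) + 47007) = (-5325 + 144)/((99/157 - 1/157*(-214)) + 47007) = -5181/((99/157 + 214/157) + 47007) = -5181/(313/157 + 47007) = -5181/7380412/157 = -5181*157/7380412 = -813417/7380412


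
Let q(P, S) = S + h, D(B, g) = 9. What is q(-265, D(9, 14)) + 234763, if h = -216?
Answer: 234556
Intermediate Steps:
q(P, S) = -216 + S (q(P, S) = S - 216 = -216 + S)
q(-265, D(9, 14)) + 234763 = (-216 + 9) + 234763 = -207 + 234763 = 234556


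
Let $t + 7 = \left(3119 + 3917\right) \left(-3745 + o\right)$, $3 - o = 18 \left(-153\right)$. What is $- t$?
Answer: $6951575$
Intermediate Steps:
$o = 2757$ ($o = 3 - 18 \left(-153\right) = 3 - -2754 = 3 + 2754 = 2757$)
$t = -6951575$ ($t = -7 + \left(3119 + 3917\right) \left(-3745 + 2757\right) = -7 + 7036 \left(-988\right) = -7 - 6951568 = -6951575$)
$- t = \left(-1\right) \left(-6951575\right) = 6951575$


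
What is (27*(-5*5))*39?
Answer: -26325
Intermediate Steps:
(27*(-5*5))*39 = (27*(-25))*39 = -675*39 = -26325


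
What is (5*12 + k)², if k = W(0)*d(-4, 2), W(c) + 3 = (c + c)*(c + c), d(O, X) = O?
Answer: 5184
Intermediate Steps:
W(c) = -3 + 4*c² (W(c) = -3 + (c + c)*(c + c) = -3 + (2*c)*(2*c) = -3 + 4*c²)
k = 12 (k = (-3 + 4*0²)*(-4) = (-3 + 4*0)*(-4) = (-3 + 0)*(-4) = -3*(-4) = 12)
(5*12 + k)² = (5*12 + 12)² = (60 + 12)² = 72² = 5184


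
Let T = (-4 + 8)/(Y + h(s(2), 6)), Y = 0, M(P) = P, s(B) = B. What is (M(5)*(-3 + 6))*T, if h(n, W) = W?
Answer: 10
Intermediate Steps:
T = 2/3 (T = (-4 + 8)/(0 + 6) = 4/6 = 4*(1/6) = 2/3 ≈ 0.66667)
(M(5)*(-3 + 6))*T = (5*(-3 + 6))*(2/3) = (5*3)*(2/3) = 15*(2/3) = 10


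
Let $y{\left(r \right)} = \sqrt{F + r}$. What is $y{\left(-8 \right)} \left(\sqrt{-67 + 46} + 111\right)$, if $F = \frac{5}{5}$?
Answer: $i \sqrt{7} \left(111 + i \sqrt{21}\right) \approx -12.124 + 293.68 i$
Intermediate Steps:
$F = 1$ ($F = 5 \cdot \frac{1}{5} = 1$)
$y{\left(r \right)} = \sqrt{1 + r}$
$y{\left(-8 \right)} \left(\sqrt{-67 + 46} + 111\right) = \sqrt{1 - 8} \left(\sqrt{-67 + 46} + 111\right) = \sqrt{-7} \left(\sqrt{-21} + 111\right) = i \sqrt{7} \left(i \sqrt{21} + 111\right) = i \sqrt{7} \left(111 + i \sqrt{21}\right)$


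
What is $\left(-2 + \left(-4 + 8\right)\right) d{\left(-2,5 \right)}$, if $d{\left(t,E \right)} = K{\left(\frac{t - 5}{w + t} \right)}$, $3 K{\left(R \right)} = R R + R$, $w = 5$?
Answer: $\frac{56}{27} \approx 2.0741$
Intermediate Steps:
$K{\left(R \right)} = \frac{R}{3} + \frac{R^{2}}{3}$ ($K{\left(R \right)} = \frac{R R + R}{3} = \frac{R^{2} + R}{3} = \frac{R + R^{2}}{3} = \frac{R}{3} + \frac{R^{2}}{3}$)
$d{\left(t,E \right)} = \frac{\left(1 + \frac{-5 + t}{5 + t}\right) \left(-5 + t\right)}{3 \left(5 + t\right)}$ ($d{\left(t,E \right)} = \frac{\frac{t - 5}{5 + t} \left(1 + \frac{t - 5}{5 + t}\right)}{3} = \frac{\frac{-5 + t}{5 + t} \left(1 + \frac{-5 + t}{5 + t}\right)}{3} = \frac{\left(1 + \frac{-5 + t}{5 + t}\right) \left(-5 + t\right)}{3 \left(5 + t\right)}$)
$\left(-2 + \left(-4 + 8\right)\right) d{\left(-2,5 \right)} = \left(-2 + \left(-4 + 8\right)\right) \frac{2}{3} \left(-2\right) \frac{1}{\left(5 - 2\right)^{2}} \left(-5 - 2\right) = \left(-2 + 4\right) \frac{2}{3} \left(-2\right) \frac{1}{9} \left(-7\right) = 2 \cdot \frac{2}{3} \left(-2\right) \frac{1}{9} \left(-7\right) = 2 \cdot \frac{28}{27} = \frac{56}{27}$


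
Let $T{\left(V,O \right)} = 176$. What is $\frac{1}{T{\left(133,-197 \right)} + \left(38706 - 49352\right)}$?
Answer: $- \frac{1}{10470} \approx -9.5511 \cdot 10^{-5}$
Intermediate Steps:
$\frac{1}{T{\left(133,-197 \right)} + \left(38706 - 49352\right)} = \frac{1}{176 + \left(38706 - 49352\right)} = \frac{1}{176 - 10646} = \frac{1}{-10470} = - \frac{1}{10470}$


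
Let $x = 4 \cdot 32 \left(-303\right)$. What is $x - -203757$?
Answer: $164973$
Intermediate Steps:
$x = -38784$ ($x = 128 \left(-303\right) = -38784$)
$x - -203757 = -38784 - -203757 = -38784 + 203757 = 164973$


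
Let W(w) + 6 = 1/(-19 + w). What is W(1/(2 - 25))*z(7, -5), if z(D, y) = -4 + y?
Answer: 7953/146 ≈ 54.473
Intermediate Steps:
W(w) = -6 + 1/(-19 + w)
W(1/(2 - 25))*z(7, -5) = ((115 - 6/(2 - 25))/(-19 + 1/(2 - 25)))*(-4 - 5) = ((115 - 6/(-23))/(-19 + 1/(-23)))*(-9) = ((115 - 6*(-1/23))/(-19 - 1/23))*(-9) = ((115 + 6/23)/(-438/23))*(-9) = -23/438*2651/23*(-9) = -2651/438*(-9) = 7953/146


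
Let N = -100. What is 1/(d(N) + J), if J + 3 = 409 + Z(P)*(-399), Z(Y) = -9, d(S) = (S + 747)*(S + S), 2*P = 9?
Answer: -1/125403 ≈ -7.9743e-6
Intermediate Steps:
P = 9/2 (P = (½)*9 = 9/2 ≈ 4.5000)
d(S) = 2*S*(747 + S) (d(S) = (747 + S)*(2*S) = 2*S*(747 + S))
J = 3997 (J = -3 + (409 - 9*(-399)) = -3 + (409 + 3591) = -3 + 4000 = 3997)
1/(d(N) + J) = 1/(2*(-100)*(747 - 100) + 3997) = 1/(2*(-100)*647 + 3997) = 1/(-129400 + 3997) = 1/(-125403) = -1/125403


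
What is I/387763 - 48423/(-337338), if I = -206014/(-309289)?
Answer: 1935826700663731/13485742167190122 ≈ 0.14355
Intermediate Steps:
I = 206014/309289 (I = -206014*(-1/309289) = 206014/309289 ≈ 0.66609)
I/387763 - 48423/(-337338) = (206014/309289)/387763 - 48423/(-337338) = (206014/309289)*(1/387763) - 48423*(-1/337338) = 206014/119930830507 + 16141/112446 = 1935826700663731/13485742167190122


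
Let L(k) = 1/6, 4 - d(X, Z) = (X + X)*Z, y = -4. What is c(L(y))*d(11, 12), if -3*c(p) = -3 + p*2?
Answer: -2080/9 ≈ -231.11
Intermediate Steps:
d(X, Z) = 4 - 2*X*Z (d(X, Z) = 4 - (X + X)*Z = 4 - 2*X*Z)
L(k) = 1/6 (L(k) = 1*(1/6) = 1/6)
c(p) = 1 - 2*p/3 (c(p) = -(-3 + p*2)/3 = -(-3 + 2*p)/3 = 1 - 2*p/3)
c(L(y))*d(11, 12) = (1 - 2/3*1/6)*(4 - 2*11*12) = (1 - 1/9)*(4 - 264) = (8/9)*(-260) = -2080/9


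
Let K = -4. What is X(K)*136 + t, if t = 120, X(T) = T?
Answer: -424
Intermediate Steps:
X(K)*136 + t = -4*136 + 120 = -544 + 120 = -424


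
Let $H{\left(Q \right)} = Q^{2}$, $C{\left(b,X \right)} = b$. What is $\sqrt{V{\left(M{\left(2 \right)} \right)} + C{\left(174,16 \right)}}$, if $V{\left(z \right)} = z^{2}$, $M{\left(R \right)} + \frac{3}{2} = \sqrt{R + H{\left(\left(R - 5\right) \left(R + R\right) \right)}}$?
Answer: $\frac{\sqrt{1289 - 12 \sqrt{146}}}{2} \approx 16.912$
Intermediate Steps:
$M{\left(R \right)} = - \frac{3}{2} + \sqrt{R + 4 R^{2} \left(-5 + R\right)^{2}}$ ($M{\left(R \right)} = - \frac{3}{2} + \sqrt{R + \left(\left(R - 5\right) \left(R + R\right)\right)^{2}} = - \frac{3}{2} + \sqrt{R + \left(\left(-5 + R\right) 2 R\right)^{2}} = - \frac{3}{2} + \sqrt{R + \left(2 R \left(-5 + R\right)\right)^{2}} = - \frac{3}{2} + \sqrt{R + 4 R^{2} \left(-5 + R\right)^{2}}$)
$\sqrt{V{\left(M{\left(2 \right)} \right)} + C{\left(174,16 \right)}} = \sqrt{\left(- \frac{3}{2} + \sqrt{2 \left(1 + 4 \cdot 2 \left(-5 + 2\right)^{2}\right)}\right)^{2} + 174} = \sqrt{\left(- \frac{3}{2} + \sqrt{2 \left(1 + 4 \cdot 2 \left(-3\right)^{2}\right)}\right)^{2} + 174} = \sqrt{\left(- \frac{3}{2} + \sqrt{2 \left(1 + 4 \cdot 2 \cdot 9\right)}\right)^{2} + 174} = \sqrt{\left(- \frac{3}{2} + \sqrt{2 \left(1 + 72\right)}\right)^{2} + 174} = \sqrt{\left(- \frac{3}{2} + \sqrt{2 \cdot 73}\right)^{2} + 174} = \sqrt{\left(- \frac{3}{2} + \sqrt{146}\right)^{2} + 174} = \sqrt{174 + \left(- \frac{3}{2} + \sqrt{146}\right)^{2}}$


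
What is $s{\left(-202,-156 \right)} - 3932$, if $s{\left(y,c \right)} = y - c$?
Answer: $-3978$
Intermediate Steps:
$s{\left(-202,-156 \right)} - 3932 = \left(-202 - -156\right) - 3932 = \left(-202 + 156\right) - 3932 = -46 - 3932 = -3978$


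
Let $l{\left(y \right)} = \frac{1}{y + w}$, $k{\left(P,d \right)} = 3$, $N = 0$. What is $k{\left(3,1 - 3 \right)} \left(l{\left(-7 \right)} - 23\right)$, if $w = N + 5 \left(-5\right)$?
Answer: $- \frac{2211}{32} \approx -69.094$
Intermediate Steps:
$w = -25$ ($w = 0 + 5 \left(-5\right) = 0 - 25 = -25$)
$l{\left(y \right)} = \frac{1}{-25 + y}$ ($l{\left(y \right)} = \frac{1}{y - 25} = \frac{1}{-25 + y}$)
$k{\left(3,1 - 3 \right)} \left(l{\left(-7 \right)} - 23\right) = 3 \left(\frac{1}{-25 - 7} - 23\right) = 3 \left(\frac{1}{-32} - 23\right) = 3 \left(- \frac{1}{32} - 23\right) = 3 \left(- \frac{737}{32}\right) = - \frac{2211}{32}$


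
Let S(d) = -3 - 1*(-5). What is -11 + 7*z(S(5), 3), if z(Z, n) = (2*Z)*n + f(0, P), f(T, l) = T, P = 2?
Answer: 73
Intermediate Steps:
S(d) = 2 (S(d) = -3 + 5 = 2)
z(Z, n) = 2*Z*n (z(Z, n) = (2*Z)*n + 0 = 2*Z*n + 0 = 2*Z*n)
-11 + 7*z(S(5), 3) = -11 + 7*(2*2*3) = -11 + 7*12 = -11 + 84 = 73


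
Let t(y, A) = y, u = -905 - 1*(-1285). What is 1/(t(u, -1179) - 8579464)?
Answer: -1/8579084 ≈ -1.1656e-7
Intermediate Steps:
u = 380 (u = -905 + 1285 = 380)
1/(t(u, -1179) - 8579464) = 1/(380 - 8579464) = 1/(-8579084) = -1/8579084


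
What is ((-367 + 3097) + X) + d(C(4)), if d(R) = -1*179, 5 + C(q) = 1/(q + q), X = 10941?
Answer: 13492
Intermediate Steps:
C(q) = -5 + 1/(2*q) (C(q) = -5 + 1/(q + q) = -5 + 1/(2*q))
d(R) = -179
((-367 + 3097) + X) + d(C(4)) = ((-367 + 3097) + 10941) - 179 = (2730 + 10941) - 179 = 13671 - 179 = 13492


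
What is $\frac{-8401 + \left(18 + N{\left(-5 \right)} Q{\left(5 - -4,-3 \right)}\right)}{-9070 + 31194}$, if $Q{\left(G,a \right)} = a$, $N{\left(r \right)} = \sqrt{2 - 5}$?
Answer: $- \frac{8383}{22124} - \frac{3 i \sqrt{3}}{22124} \approx -0.37891 - 0.00023486 i$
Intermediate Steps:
$N{\left(r \right)} = i \sqrt{3}$ ($N{\left(r \right)} = \sqrt{-3} = i \sqrt{3}$)
$\frac{-8401 + \left(18 + N{\left(-5 \right)} Q{\left(5 - -4,-3 \right)}\right)}{-9070 + 31194} = \frac{-8401 + \left(18 + i \sqrt{3} \left(-3\right)\right)}{-9070 + 31194} = \frac{-8401 + \left(18 - 3 i \sqrt{3}\right)}{22124} = \left(-8383 - 3 i \sqrt{3}\right) \frac{1}{22124} = - \frac{8383}{22124} - \frac{3 i \sqrt{3}}{22124}$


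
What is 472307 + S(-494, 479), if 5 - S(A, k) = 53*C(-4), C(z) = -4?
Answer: 472524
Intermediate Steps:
S(A, k) = 217 (S(A, k) = 5 - 53*(-4) = 5 - 1*(-212) = 5 + 212 = 217)
472307 + S(-494, 479) = 472307 + 217 = 472524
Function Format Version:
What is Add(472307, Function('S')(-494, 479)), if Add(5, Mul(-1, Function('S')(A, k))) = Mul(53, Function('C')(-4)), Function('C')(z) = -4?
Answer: 472524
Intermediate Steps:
Function('S')(A, k) = 217 (Function('S')(A, k) = Add(5, Mul(-1, Mul(53, -4))) = Add(5, Mul(-1, -212)) = Add(5, 212) = 217)
Add(472307, Function('S')(-494, 479)) = Add(472307, 217) = 472524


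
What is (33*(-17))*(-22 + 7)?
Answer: 8415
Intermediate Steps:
(33*(-17))*(-22 + 7) = -561*(-15) = 8415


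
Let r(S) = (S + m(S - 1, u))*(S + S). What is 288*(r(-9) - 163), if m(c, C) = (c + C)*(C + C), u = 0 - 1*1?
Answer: -114336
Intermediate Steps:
u = -1 (u = 0 - 1 = -1)
m(c, C) = 2*C*(C + c) (m(c, C) = (C + c)*(2*C) = 2*C*(C + c))
r(S) = 2*S*(4 - S) (r(S) = (S + 2*(-1)*(-1 + (S - 1)))*(S + S) = (S + 2*(-1)*(-1 + (-1 + S)))*(2*S) = (S + 2*(-1)*(-2 + S))*(2*S) = (S + (4 - 2*S))*(2*S) = (4 - S)*(2*S) = 2*S*(4 - S))
288*(r(-9) - 163) = 288*(2*(-9)*(4 - 1*(-9)) - 163) = 288*(2*(-9)*(4 + 9) - 163) = 288*(2*(-9)*13 - 163) = 288*(-234 - 163) = 288*(-397) = -114336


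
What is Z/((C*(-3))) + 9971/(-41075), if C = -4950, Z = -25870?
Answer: -24213592/12199275 ≈ -1.9848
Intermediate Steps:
Z/((C*(-3))) + 9971/(-41075) = -25870/((-4950*(-3))) + 9971/(-41075) = -25870/14850 + 9971*(-1/41075) = -25870*1/14850 - 9971/41075 = -2587/1485 - 9971/41075 = -24213592/12199275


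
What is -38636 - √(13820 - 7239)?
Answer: -38636 - √6581 ≈ -38717.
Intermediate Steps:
-38636 - √(13820 - 7239) = -38636 - √6581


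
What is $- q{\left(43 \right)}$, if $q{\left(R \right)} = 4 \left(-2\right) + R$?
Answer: $-35$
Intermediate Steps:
$q{\left(R \right)} = -8 + R$
$- q{\left(43 \right)} = - (-8 + 43) = \left(-1\right) 35 = -35$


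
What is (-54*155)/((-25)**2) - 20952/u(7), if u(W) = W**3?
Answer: -3193182/42875 ≈ -74.477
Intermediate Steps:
(-54*155)/((-25)**2) - 20952/u(7) = (-54*155)/((-25)**2) - 20952/(7**3) = -8370/625 - 20952/343 = -8370*1/625 - 20952*1/343 = -1674/125 - 20952/343 = -3193182/42875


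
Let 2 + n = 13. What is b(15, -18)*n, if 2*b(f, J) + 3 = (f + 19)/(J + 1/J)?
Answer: -17457/650 ≈ -26.857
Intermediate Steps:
b(f, J) = -3/2 + (19 + f)/(2*(J + 1/J)) (b(f, J) = -3/2 + ((f + 19)/(J + 1/J))/2 = -3/2 + ((19 + f)/(J + 1/J))/2 = -3/2 + (19 + f)/(2*(J + 1/J)))
n = 11 (n = -2 + 13 = 11)
b(15, -18)*n = ((-3 - 3*(-18)**2 + 19*(-18) - 18*15)/(2*(1 + (-18)**2)))*11 = ((-3 - 3*324 - 342 - 270)/(2*(1 + 324)))*11 = ((1/2)*(-3 - 972 - 342 - 270)/325)*11 = ((1/2)*(1/325)*(-1587))*11 = -1587/650*11 = -17457/650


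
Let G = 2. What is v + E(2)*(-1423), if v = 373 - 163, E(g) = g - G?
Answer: 210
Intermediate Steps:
E(g) = -2 + g (E(g) = g - 1*2 = g - 2 = -2 + g)
v = 210
v + E(2)*(-1423) = 210 + (-2 + 2)*(-1423) = 210 + 0*(-1423) = 210 + 0 = 210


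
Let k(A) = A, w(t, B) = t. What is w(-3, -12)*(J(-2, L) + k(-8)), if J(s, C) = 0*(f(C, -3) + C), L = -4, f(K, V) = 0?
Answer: 24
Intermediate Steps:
J(s, C) = 0 (J(s, C) = 0*(0 + C) = 0*C = 0)
w(-3, -12)*(J(-2, L) + k(-8)) = -3*(0 - 8) = -3*(-8) = 24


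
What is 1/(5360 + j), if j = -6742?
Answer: -1/1382 ≈ -0.00072359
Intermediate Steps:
1/(5360 + j) = 1/(5360 - 6742) = 1/(-1382) = -1/1382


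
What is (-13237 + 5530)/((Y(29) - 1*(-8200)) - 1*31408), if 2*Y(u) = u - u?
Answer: 2569/7736 ≈ 0.33208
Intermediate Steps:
Y(u) = 0 (Y(u) = (u - u)/2 = (1/2)*0 = 0)
(-13237 + 5530)/((Y(29) - 1*(-8200)) - 1*31408) = (-13237 + 5530)/((0 - 1*(-8200)) - 1*31408) = -7707/((0 + 8200) - 31408) = -7707/(8200 - 31408) = -7707/(-23208) = -7707*(-1/23208) = 2569/7736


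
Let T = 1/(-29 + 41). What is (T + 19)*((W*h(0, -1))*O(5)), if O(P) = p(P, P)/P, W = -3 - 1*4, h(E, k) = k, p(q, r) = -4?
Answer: -1603/15 ≈ -106.87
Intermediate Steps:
W = -7 (W = -3 - 4 = -7)
T = 1/12 ≈ 0.083333
O(P) = -4/P
(T + 19)*((W*h(0, -1))*O(5)) = (1/12 + 19)*((-7*(-1))*(-4/5)) = 229*(7*(-4*⅕))/12 = 229*(7*(-⅘))/12 = (229/12)*(-28/5) = -1603/15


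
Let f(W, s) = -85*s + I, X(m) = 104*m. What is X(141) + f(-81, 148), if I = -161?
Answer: 1923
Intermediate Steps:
f(W, s) = -161 - 85*s (f(W, s) = -85*s - 161 = -161 - 85*s)
X(141) + f(-81, 148) = 104*141 + (-161 - 85*148) = 14664 + (-161 - 12580) = 14664 - 12741 = 1923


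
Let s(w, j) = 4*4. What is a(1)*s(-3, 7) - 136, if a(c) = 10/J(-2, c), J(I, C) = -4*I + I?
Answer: -328/3 ≈ -109.33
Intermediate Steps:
s(w, j) = 16
J(I, C) = -3*I
a(c) = 5/3 (a(c) = 10/((-3*(-2))) = 10/6 = 10*(⅙) = 5/3)
a(1)*s(-3, 7) - 136 = (5/3)*16 - 136 = 80/3 - 136 = -328/3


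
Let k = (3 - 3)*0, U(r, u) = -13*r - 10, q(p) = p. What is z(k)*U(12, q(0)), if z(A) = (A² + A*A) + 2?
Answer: -332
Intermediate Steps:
U(r, u) = -10 - 13*r
k = 0 (k = 0*0 = 0)
z(A) = 2 + 2*A² (z(A) = (A² + A²) + 2 = 2*A² + 2 = 2 + 2*A²)
z(k)*U(12, q(0)) = (2 + 2*0²)*(-10 - 13*12) = (2 + 2*0)*(-10 - 156) = (2 + 0)*(-166) = 2*(-166) = -332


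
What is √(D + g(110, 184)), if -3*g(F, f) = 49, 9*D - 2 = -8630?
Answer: 5*I*√39 ≈ 31.225*I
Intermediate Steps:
D = -2876/3 (D = 2/9 + (⅑)*(-8630) = 2/9 - 8630/9 = -2876/3 ≈ -958.67)
g(F, f) = -49/3 (g(F, f) = -⅓*49 = -49/3)
√(D + g(110, 184)) = √(-2876/3 - 49/3) = √(-975) = 5*I*√39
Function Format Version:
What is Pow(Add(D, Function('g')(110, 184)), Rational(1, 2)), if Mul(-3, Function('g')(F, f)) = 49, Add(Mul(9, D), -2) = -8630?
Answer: Mul(5, I, Pow(39, Rational(1, 2))) ≈ Mul(31.225, I)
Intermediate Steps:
D = Rational(-2876, 3) (D = Add(Rational(2, 9), Mul(Rational(1, 9), -8630)) = Add(Rational(2, 9), Rational(-8630, 9)) = Rational(-2876, 3) ≈ -958.67)
Function('g')(F, f) = Rational(-49, 3) (Function('g')(F, f) = Mul(Rational(-1, 3), 49) = Rational(-49, 3))
Pow(Add(D, Function('g')(110, 184)), Rational(1, 2)) = Pow(Add(Rational(-2876, 3), Rational(-49, 3)), Rational(1, 2)) = Pow(-975, Rational(1, 2)) = Mul(5, I, Pow(39, Rational(1, 2)))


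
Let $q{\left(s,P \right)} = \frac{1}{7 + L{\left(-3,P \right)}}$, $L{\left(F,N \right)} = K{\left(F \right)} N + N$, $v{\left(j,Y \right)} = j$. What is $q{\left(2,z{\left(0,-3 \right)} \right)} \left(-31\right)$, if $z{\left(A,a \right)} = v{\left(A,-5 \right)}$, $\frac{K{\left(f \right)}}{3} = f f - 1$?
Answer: $- \frac{31}{7} \approx -4.4286$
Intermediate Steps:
$K{\left(f \right)} = -3 + 3 f^{2}$ ($K{\left(f \right)} = 3 \left(f f - 1\right) = 3 \left(f^{2} - 1\right) = 3 \left(-1 + f^{2}\right) = -3 + 3 f^{2}$)
$z{\left(A,a \right)} = A$
$L{\left(F,N \right)} = N + N \left(-3 + 3 F^{2}\right)$ ($L{\left(F,N \right)} = \left(-3 + 3 F^{2}\right) N + N = N \left(-3 + 3 F^{2}\right) + N = N + N \left(-3 + 3 F^{2}\right)$)
$q{\left(s,P \right)} = \frac{1}{7 + 25 P}$ ($q{\left(s,P \right)} = \frac{1}{7 + P \left(-2 + 3 \left(-3\right)^{2}\right)} = \frac{1}{7 + P \left(-2 + 3 \cdot 9\right)} = \frac{1}{7 + P \left(-2 + 27\right)} = \frac{1}{7 + P 25} = \frac{1}{7 + 25 P}$)
$q{\left(2,z{\left(0,-3 \right)} \right)} \left(-31\right) = \frac{1}{7 + 25 \cdot 0} \left(-31\right) = \frac{1}{7 + 0} \left(-31\right) = \frac{1}{7} \left(-31\right) = - \frac{31}{7}$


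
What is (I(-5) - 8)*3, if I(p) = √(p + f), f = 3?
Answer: -24 + 3*I*√2 ≈ -24.0 + 4.2426*I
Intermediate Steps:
I(p) = √(3 + p) (I(p) = √(p + 3) = √(3 + p))
(I(-5) - 8)*3 = (√(3 - 5) - 8)*3 = (√(-2) - 8)*3 = (I*√2 - 8)*3 = (-8 + I*√2)*3 = -24 + 3*I*√2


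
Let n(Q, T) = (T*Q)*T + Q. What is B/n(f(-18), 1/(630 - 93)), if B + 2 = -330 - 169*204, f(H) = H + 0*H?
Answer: 278820782/144185 ≈ 1933.8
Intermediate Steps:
f(H) = H (f(H) = H + 0 = H)
n(Q, T) = Q + Q*T² (n(Q, T) = (Q*T)*T + Q = Q*T² + Q = Q + Q*T²)
B = -34808 (B = -2 + (-330 - 169*204) = -2 + (-330 - 34476) = -2 - 34806 = -34808)
B/n(f(-18), 1/(630 - 93)) = -34808*(-1/(18*(1 + (1/(630 - 93))²))) = -34808*(-1/(18*(1 + (1/537)²))) = -34808*(-1/(18*(1 + 1/288369))) = -34808/((-18*288370/288369)) = -34808/(-576740/32041) = -34808*(-32041/576740) = 278820782/144185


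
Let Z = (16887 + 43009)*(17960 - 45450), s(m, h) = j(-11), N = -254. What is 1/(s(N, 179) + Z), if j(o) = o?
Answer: -1/1646541051 ≈ -6.0733e-10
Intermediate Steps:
s(m, h) = -11
Z = -1646541040 (Z = 59896*(-27490) = -1646541040)
1/(s(N, 179) + Z) = 1/(-11 - 1646541040) = 1/(-1646541051) = -1/1646541051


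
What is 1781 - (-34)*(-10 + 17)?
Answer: 2019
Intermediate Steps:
1781 - (-34)*(-10 + 17) = 1781 - (-34)*7 = 1781 - 1*(-238) = 1781 + 238 = 2019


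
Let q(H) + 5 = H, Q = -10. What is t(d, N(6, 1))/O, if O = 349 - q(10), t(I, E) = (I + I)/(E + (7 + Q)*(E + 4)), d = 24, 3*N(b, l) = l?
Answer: -9/817 ≈ -0.011016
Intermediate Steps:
N(b, l) = l/3
q(H) = -5 + H
t(I, E) = 2*I/(-12 - 2*E) (t(I, E) = (I + I)/(E + (7 - 10)*(E + 4)) = (2*I)/(E - 3*(4 + E)) = (2*I)/(E + (-12 - 3*E)) = (2*I)/(-12 - 2*E) = 2*I/(-12 - 2*E))
O = 344 (O = 349 - (-5 + 10) = 349 - 1*5 = 349 - 5 = 344)
t(d, N(6, 1))/O = (24/(-6 - 1/3))/344 = (24/(-6 - 1*⅓))*(1/344) = (24/(-6 - ⅓))*(1/344) = (24/(-19/3))*(1/344) = (24*(-3/19))*(1/344) = -72/19*1/344 = -9/817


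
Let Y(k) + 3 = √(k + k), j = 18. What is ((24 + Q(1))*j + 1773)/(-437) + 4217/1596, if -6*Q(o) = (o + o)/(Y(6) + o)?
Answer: -4637/1932 + 3*√3/874 ≈ -2.3942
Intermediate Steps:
Y(k) = -3 + √2*√k (Y(k) = -3 + √(k + k) = -3 + √(2*k) = -3 + √2*√k)
Q(o) = -o/(3*(-3 + o + 2*√3)) (Q(o) = -(o + o)/(6*((-3 + √2*√6) + o)) = -2*o/(6*((-3 + 2*√3) + o)) = -2*o/(6*(-3 + o + 2*√3)) = -o/(3*(-3 + o + 2*√3)))
((24 + Q(1))*j + 1773)/(-437) + 4217/1596 = ((24 - 1*1/(-9 + 3*1 + 6*√3))*18 + 1773)/(-437) + 4217/1596 = ((24 - 1*1/(-9 + 3 + 6*√3))*18 + 1773)*(-1/437) + 4217*(1/1596) = ((24 - 1*1/(-6 + 6*√3))*18 + 1773)*(-1/437) + 4217/1596 = ((24 - 1/(-6 + 6*√3))*18 + 1773)*(-1/437) + 4217/1596 = ((432 - 18/(-6 + 6*√3)) + 1773)*(-1/437) + 4217/1596 = (2205 - 18/(-6 + 6*√3))*(-1/437) + 4217/1596 = (-2205/437 + 18/(437*(-6 + 6*√3))) + 4217/1596 = -88229/36708 + 18/(437*(-6 + 6*√3))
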